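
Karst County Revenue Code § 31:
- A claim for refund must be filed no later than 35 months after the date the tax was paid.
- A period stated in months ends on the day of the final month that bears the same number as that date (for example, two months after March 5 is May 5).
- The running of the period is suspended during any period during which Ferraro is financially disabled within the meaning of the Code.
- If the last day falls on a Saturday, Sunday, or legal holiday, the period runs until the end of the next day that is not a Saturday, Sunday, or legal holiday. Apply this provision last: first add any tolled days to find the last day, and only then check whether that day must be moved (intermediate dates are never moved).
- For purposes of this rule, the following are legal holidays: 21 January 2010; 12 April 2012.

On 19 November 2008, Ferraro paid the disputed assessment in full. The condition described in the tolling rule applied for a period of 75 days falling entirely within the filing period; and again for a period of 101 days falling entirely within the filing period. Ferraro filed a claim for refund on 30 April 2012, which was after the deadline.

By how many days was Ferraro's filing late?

17 days

35 months after 19 November 2008 is October 19, 2011.
Tolling adds 75 days: October 19, 2011 + 75 days = January 2, 2012.
Tolling adds 101 days: January 2, 2012 + 101 days = April 12, 2012.
April 12, 2012 is a listed holiday. The next qualifying day is April 13, 2012.
The deadline is April 13, 2012; from April 13, 2012 to April 30, 2012 is 17 days.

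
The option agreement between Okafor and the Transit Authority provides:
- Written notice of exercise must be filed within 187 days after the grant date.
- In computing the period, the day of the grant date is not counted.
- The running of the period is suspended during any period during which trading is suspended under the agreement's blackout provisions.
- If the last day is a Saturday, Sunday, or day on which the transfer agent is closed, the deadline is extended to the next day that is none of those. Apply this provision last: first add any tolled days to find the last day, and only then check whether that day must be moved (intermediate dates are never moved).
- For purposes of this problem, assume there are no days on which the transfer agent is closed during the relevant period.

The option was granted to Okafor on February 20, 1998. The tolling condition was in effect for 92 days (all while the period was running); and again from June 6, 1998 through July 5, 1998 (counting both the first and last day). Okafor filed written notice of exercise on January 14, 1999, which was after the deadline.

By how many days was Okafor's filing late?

187 days after February 20, 1998 is August 26, 1998.
Tolling adds 92 days: August 26, 1998 + 92 days = November 26, 1998.
From June 6, 1998 through July 5, 1998 inclusive is 30 days; tolling adds 30 days: November 26, 1998 + 30 days = December 26, 1998.
December 26, 1998 is Saturday; December 27, 1998 is Sunday. The next qualifying day is December 28, 1998.
The deadline is December 28, 1998; from December 28, 1998 to January 14, 1999 is 17 days.

17 days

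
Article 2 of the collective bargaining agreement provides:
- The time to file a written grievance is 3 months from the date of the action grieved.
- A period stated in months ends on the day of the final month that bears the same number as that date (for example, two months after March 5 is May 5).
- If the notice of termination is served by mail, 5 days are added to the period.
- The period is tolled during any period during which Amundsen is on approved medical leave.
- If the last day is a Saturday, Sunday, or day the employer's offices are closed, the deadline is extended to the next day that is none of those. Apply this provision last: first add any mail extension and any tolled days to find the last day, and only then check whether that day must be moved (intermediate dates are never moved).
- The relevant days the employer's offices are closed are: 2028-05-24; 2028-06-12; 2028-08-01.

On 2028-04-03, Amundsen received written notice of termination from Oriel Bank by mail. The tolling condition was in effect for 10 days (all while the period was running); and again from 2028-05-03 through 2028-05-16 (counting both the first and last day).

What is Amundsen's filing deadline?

3 months after 2028-04-03 is July 3, 2028.
Service was by mail, adding 5 days: July 3, 2028 + 5 days = July 8, 2028.
Tolling adds 10 days: July 8, 2028 + 10 days = July 18, 2028.
From May 3, 2028 through May 16, 2028 inclusive is 14 days; tolling adds 14 days: July 18, 2028 + 14 days = August 1, 2028.
August 1, 2028 is a listed holiday. The next qualifying day is August 2, 2028.

August 2, 2028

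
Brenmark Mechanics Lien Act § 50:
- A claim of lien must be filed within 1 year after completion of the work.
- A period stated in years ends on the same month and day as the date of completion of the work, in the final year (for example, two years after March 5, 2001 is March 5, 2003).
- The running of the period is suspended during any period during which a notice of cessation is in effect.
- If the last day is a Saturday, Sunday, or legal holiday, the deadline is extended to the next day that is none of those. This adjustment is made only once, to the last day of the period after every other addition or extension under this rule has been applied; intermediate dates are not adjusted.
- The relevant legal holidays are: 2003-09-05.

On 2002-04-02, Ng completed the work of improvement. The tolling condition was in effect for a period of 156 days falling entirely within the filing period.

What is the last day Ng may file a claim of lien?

September 8, 2003

1 year after 2002-04-02 is April 2, 2003.
Tolling adds 156 days: April 2, 2003 + 156 days = September 5, 2003.
September 5, 2003 is a listed holiday; September 6, 2003 is Saturday; September 7, 2003 is Sunday. The next qualifying day is September 8, 2003.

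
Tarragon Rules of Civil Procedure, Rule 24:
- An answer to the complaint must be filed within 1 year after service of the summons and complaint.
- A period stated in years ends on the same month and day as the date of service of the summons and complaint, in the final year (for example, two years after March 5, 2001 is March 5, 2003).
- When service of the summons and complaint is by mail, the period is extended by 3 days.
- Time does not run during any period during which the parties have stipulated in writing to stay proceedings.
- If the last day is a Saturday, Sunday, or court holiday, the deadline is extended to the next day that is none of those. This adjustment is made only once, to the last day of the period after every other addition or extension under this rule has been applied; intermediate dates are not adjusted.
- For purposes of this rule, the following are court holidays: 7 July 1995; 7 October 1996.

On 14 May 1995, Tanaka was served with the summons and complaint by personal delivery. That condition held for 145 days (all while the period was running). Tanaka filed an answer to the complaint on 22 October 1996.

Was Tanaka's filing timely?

1 year after 14 May 1995 is May 14, 1996.
Service was not by mail, so no mail extension applies.
Tolling adds 145 days: May 14, 1996 + 145 days = October 6, 1996.
October 6, 1996 is Sunday; October 7, 1996 is a listed holiday. The next qualifying day is October 8, 1996.
The deadline is October 8, 1996; the filing on October 22, 1996 is after that date.

No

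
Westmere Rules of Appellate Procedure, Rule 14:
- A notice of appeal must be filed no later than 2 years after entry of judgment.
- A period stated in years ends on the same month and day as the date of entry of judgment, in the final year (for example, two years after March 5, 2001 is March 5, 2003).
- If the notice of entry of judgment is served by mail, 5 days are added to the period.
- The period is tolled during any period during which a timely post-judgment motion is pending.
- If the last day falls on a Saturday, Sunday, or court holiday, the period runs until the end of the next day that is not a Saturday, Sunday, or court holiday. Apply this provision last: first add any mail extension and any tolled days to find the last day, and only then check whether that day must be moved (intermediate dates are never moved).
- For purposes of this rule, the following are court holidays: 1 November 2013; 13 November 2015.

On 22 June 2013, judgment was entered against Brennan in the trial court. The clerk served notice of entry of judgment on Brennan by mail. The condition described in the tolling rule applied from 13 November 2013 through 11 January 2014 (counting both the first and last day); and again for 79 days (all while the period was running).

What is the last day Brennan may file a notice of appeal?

November 16, 2015

2 years after 22 June 2013 is June 22, 2015.
Service was by mail, adding 5 days: June 22, 2015 + 5 days = June 27, 2015.
From November 13, 2013 through January 11, 2014 inclusive is 60 days; tolling adds 60 days: June 27, 2015 + 60 days = August 26, 2015.
Tolling adds 79 days: August 26, 2015 + 79 days = November 13, 2015.
November 13, 2015 is a listed holiday; November 14, 2015 is Saturday; November 15, 2015 is Sunday. The next qualifying day is November 16, 2015.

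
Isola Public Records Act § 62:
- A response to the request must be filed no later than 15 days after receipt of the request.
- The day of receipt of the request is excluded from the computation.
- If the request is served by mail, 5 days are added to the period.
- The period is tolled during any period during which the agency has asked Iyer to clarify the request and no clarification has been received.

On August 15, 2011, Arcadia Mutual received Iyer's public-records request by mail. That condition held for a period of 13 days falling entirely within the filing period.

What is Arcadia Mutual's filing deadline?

September 17, 2011

15 days after August 15, 2011 is August 30, 2011.
Service was by mail, adding 5 days: August 30, 2011 + 5 days = September 4, 2011.
Tolling adds 13 days: September 4, 2011 + 13 days = September 17, 2011.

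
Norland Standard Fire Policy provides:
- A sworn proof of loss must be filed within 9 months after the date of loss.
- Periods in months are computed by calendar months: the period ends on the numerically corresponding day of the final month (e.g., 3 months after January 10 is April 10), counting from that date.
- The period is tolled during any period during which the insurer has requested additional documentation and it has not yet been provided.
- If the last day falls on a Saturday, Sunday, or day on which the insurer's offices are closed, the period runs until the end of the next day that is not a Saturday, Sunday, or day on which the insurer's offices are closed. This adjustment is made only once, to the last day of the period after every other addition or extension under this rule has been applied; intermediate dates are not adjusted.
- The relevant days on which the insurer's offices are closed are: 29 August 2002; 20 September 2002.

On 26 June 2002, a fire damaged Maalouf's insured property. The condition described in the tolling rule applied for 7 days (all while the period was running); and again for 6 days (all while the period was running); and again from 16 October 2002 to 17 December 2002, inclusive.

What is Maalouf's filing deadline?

9 months after 26 June 2002 is March 26, 2003.
Tolling adds 7 days: March 26, 2003 + 7 days = April 2, 2003.
Tolling adds 6 days: April 2, 2003 + 6 days = April 8, 2003.
From October 16, 2002 through December 17, 2002 inclusive is 63 days; tolling adds 63 days: April 8, 2003 + 63 days = June 10, 2003.
June 10, 2003 is a Tuesday and not a day on which the insurer's offices are closed, so no extension applies.

June 10, 2003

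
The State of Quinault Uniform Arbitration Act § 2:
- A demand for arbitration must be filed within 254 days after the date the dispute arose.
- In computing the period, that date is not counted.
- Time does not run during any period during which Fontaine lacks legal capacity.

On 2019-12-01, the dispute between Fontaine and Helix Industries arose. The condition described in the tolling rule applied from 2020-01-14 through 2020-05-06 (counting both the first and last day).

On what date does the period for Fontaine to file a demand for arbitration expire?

December 3, 2020

254 days after 2019-12-01 is August 11, 2020.
From January 14, 2020 through May 6, 2020 inclusive is 114 days; tolling adds 114 days: August 11, 2020 + 114 days = December 3, 2020.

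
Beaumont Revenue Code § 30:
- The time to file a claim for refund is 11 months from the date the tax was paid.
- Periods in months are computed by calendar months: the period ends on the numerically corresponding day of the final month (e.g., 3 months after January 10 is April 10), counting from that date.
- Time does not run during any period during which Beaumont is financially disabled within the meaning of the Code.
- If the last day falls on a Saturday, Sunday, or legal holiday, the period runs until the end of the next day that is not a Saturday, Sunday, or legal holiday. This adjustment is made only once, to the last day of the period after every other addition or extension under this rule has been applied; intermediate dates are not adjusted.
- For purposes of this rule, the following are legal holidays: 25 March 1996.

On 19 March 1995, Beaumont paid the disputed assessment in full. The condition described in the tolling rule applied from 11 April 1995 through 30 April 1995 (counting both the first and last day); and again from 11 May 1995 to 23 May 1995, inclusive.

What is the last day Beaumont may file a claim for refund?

March 26, 1996

11 months after 19 March 1995 is February 19, 1996.
From April 11, 1995 through April 30, 1995 inclusive is 20 days; tolling adds 20 days: February 19, 1996 + 20 days = March 10, 1996.
From May 11, 1995 through May 23, 1995 inclusive is 13 days; tolling adds 13 days: March 10, 1996 + 13 days = March 23, 1996.
March 23, 1996 is Saturday; March 24, 1996 is Sunday; March 25, 1996 is a listed holiday. The next qualifying day is March 26, 1996.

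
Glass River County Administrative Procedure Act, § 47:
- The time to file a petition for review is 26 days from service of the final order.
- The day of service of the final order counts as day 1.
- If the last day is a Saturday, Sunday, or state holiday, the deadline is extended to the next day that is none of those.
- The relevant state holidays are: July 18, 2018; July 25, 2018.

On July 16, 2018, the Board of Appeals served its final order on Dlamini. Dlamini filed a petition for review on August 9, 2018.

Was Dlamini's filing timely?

Yes

Counting July 16, 2018 as day 1, day 26 is August 10, 2018.
August 10, 2018 is a Friday and not a state holiday, so no extension applies.
The deadline is August 10, 2018; the filing on August 9, 2018 is on or before that date.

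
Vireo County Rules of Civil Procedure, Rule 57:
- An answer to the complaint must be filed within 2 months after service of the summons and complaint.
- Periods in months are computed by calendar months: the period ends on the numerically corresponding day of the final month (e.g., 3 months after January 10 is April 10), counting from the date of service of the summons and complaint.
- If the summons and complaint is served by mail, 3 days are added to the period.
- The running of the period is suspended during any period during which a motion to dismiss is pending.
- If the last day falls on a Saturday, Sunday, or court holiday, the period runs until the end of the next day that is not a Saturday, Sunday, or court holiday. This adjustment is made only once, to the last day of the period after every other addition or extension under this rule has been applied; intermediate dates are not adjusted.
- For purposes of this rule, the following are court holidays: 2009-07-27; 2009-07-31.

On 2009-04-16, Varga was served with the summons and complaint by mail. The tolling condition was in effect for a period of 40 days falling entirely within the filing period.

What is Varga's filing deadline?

July 29, 2009

2 months after 2009-04-16 is June 16, 2009.
Service was by mail, adding 3 days: June 16, 2009 + 3 days = June 19, 2009.
Tolling adds 40 days: June 19, 2009 + 40 days = July 29, 2009.
July 29, 2009 is a Wednesday and not a court holiday, so no extension applies.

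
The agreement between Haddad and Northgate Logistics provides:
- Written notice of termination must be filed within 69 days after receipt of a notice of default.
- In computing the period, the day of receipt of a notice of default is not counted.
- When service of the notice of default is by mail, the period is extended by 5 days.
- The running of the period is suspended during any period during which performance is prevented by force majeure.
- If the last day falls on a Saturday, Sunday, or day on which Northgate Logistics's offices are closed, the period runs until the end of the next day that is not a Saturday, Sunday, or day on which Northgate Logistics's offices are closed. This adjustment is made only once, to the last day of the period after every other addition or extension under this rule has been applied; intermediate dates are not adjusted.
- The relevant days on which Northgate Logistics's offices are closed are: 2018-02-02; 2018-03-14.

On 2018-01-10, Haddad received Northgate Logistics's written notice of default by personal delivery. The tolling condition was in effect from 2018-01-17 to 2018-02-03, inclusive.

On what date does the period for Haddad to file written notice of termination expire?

69 days after 2018-01-10 is March 20, 2018.
Service was not by mail, so no mail extension applies.
From January 17, 2018 through February 3, 2018 inclusive is 18 days; tolling adds 18 days: March 20, 2018 + 18 days = April 7, 2018.
April 7, 2018 is Saturday; April 8, 2018 is Sunday. The next qualifying day is April 9, 2018.

April 9, 2018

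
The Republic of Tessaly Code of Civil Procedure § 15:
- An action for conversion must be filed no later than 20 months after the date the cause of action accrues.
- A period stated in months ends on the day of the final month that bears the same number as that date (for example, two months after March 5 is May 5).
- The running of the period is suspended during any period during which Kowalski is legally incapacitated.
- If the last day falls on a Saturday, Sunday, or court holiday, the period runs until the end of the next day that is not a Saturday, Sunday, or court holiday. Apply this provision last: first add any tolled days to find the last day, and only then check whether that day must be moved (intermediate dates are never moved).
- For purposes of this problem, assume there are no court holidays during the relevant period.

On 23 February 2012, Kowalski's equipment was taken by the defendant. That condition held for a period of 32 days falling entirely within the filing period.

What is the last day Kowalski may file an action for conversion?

20 months after 23 February 2012 is October 23, 2013.
Tolling adds 32 days: October 23, 2013 + 32 days = November 24, 2013.
November 24, 2013 is Sunday. The next qualifying day is November 25, 2013.

November 25, 2013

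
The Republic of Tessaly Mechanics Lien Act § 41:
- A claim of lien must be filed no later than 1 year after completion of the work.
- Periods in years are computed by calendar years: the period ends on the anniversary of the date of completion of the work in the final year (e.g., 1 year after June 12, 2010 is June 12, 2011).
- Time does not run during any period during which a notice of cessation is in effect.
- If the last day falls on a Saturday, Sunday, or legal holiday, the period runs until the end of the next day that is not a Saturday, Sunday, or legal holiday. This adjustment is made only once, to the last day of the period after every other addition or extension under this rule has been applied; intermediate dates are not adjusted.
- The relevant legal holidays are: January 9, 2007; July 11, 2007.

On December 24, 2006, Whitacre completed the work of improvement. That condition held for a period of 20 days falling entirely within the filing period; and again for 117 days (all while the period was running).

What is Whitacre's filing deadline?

1 year after December 24, 2006 is December 24, 2007.
Tolling adds 20 days: December 24, 2007 + 20 days = January 13, 2008.
Tolling adds 117 days: January 13, 2008 + 117 days = May 9, 2008.
May 9, 2008 is a Friday and not a legal holiday, so no extension applies.

May 9, 2008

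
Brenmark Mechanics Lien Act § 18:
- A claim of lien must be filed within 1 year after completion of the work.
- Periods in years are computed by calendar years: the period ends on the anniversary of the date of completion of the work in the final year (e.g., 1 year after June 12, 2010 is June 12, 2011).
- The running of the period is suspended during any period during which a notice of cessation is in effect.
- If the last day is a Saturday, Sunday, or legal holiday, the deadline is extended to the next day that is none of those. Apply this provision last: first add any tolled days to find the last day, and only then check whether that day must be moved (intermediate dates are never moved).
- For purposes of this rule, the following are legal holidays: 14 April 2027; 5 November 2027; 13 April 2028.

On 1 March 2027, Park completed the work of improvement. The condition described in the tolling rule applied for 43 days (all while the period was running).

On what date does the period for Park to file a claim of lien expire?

April 14, 2028

1 year after 1 March 2027 is March 1, 2028.
Tolling adds 43 days: March 1, 2028 + 43 days = April 13, 2028.
April 13, 2028 is a listed holiday. The next qualifying day is April 14, 2028.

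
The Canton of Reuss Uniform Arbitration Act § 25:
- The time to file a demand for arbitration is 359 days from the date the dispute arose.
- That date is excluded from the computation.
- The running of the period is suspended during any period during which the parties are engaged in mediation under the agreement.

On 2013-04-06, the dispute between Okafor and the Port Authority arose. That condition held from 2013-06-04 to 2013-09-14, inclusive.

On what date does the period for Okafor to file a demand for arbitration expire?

July 12, 2014

359 days after 2013-04-06 is March 31, 2014.
From June 4, 2013 through September 14, 2013 inclusive is 103 days; tolling adds 103 days: March 31, 2014 + 103 days = July 12, 2014.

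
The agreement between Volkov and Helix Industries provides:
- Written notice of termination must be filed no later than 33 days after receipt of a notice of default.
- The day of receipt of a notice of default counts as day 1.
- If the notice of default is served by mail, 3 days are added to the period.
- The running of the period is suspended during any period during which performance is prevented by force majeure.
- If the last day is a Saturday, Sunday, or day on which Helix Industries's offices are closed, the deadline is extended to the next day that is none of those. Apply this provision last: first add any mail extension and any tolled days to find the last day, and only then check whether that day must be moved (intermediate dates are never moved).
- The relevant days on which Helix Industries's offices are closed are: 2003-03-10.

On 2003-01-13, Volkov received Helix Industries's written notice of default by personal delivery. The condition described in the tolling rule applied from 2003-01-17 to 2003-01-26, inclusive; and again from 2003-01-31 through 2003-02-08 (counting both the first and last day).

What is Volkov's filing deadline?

March 5, 2003

Counting 2003-01-13 as day 1, day 33 is February 14, 2003.
Service was not by mail, so no mail extension applies.
From January 17, 2003 through January 26, 2003 inclusive is 10 days; tolling adds 10 days: February 14, 2003 + 10 days = February 24, 2003.
From January 31, 2003 through February 8, 2003 inclusive is 9 days; tolling adds 9 days: February 24, 2003 + 9 days = March 5, 2003.
March 5, 2003 is a Wednesday and not a day on which Helix Industries's offices are closed, so no extension applies.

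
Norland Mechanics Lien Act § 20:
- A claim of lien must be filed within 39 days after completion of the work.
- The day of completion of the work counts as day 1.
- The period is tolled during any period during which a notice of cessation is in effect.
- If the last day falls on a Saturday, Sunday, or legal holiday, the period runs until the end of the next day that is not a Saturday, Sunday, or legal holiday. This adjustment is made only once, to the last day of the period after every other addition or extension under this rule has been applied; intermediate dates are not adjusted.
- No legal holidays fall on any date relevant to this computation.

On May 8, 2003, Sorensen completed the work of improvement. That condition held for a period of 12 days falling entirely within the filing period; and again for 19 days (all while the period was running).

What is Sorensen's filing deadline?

July 16, 2003

Counting May 8, 2003 as day 1, day 39 is June 15, 2003.
Tolling adds 12 days: June 15, 2003 + 12 days = June 27, 2003.
Tolling adds 19 days: June 27, 2003 + 19 days = July 16, 2003.
July 16, 2003 is a Wednesday and not a legal holiday, so no extension applies.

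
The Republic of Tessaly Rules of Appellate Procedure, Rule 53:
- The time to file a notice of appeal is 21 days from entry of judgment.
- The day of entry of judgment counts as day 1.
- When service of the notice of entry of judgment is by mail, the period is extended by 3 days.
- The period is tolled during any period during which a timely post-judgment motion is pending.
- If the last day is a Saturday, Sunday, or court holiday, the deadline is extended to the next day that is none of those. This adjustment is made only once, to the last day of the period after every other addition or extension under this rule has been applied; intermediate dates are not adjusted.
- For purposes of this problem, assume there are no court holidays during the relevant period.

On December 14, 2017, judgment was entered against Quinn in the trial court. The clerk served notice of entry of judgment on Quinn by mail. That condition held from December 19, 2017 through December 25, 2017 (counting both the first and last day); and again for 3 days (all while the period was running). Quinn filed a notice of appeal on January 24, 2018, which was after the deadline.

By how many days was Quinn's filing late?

Counting December 14, 2017 as day 1, day 21 is January 3, 2018.
Service was by mail, adding 3 days: January 3, 2018 + 3 days = January 6, 2018.
From December 19, 2017 through December 25, 2017 inclusive is 7 days; tolling adds 7 days: January 6, 2018 + 7 days = January 13, 2018.
Tolling adds 3 days: January 13, 2018 + 3 days = January 16, 2018.
January 16, 2018 is a Tuesday and not a court holiday, so no extension applies.
The deadline is January 16, 2018; from January 16, 2018 to January 24, 2018 is 8 days.

8 days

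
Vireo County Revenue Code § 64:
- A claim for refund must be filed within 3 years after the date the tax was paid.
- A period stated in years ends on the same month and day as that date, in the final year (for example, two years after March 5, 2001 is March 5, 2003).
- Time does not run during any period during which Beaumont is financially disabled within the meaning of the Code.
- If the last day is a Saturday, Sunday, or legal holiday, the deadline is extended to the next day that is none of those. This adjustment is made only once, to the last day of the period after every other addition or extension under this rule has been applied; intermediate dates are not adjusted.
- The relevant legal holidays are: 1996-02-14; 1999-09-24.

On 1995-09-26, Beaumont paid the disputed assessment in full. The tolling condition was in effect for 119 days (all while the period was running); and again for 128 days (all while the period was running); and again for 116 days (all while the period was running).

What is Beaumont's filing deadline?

September 27, 1999

3 years after 1995-09-26 is September 26, 1998.
Tolling adds 119 days: September 26, 1998 + 119 days = January 23, 1999.
Tolling adds 128 days: January 23, 1999 + 128 days = May 31, 1999.
Tolling adds 116 days: May 31, 1999 + 116 days = September 24, 1999.
September 24, 1999 is a listed holiday; September 25, 1999 is Saturday; September 26, 1999 is Sunday. The next qualifying day is September 27, 1999.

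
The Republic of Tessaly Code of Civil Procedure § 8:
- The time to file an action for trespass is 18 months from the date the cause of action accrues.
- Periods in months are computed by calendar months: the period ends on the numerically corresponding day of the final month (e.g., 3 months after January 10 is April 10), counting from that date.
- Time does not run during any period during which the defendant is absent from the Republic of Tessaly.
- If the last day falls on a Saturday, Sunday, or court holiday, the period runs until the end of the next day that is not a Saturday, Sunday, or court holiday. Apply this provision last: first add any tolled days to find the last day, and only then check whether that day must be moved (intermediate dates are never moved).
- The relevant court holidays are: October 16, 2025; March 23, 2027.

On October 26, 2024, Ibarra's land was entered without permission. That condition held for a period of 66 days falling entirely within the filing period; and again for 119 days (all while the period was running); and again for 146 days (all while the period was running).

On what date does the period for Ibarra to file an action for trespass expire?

March 24, 2027

18 months after October 26, 2024 is April 26, 2026.
Tolling adds 66 days: April 26, 2026 + 66 days = July 1, 2026.
Tolling adds 119 days: July 1, 2026 + 119 days = October 28, 2026.
Tolling adds 146 days: October 28, 2026 + 146 days = March 23, 2027.
March 23, 2027 is a listed holiday. The next qualifying day is March 24, 2027.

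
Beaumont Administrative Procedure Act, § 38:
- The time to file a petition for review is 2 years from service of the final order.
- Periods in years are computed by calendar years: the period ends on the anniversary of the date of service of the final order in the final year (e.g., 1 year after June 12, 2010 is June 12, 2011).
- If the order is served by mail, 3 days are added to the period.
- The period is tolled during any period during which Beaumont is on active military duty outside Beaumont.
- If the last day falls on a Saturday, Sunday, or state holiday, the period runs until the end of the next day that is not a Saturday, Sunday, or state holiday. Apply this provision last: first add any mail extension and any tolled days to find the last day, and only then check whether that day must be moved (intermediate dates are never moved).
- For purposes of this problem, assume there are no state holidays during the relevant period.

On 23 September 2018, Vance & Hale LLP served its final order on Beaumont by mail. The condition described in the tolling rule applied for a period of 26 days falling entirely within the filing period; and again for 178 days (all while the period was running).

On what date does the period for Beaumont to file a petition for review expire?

April 19, 2021

2 years after 23 September 2018 is September 23, 2020.
Service was by mail, adding 3 days: September 23, 2020 + 3 days = September 26, 2020.
Tolling adds 26 days: September 26, 2020 + 26 days = October 22, 2020.
Tolling adds 178 days: October 22, 2020 + 178 days = April 18, 2021.
April 18, 2021 is Sunday. The next qualifying day is April 19, 2021.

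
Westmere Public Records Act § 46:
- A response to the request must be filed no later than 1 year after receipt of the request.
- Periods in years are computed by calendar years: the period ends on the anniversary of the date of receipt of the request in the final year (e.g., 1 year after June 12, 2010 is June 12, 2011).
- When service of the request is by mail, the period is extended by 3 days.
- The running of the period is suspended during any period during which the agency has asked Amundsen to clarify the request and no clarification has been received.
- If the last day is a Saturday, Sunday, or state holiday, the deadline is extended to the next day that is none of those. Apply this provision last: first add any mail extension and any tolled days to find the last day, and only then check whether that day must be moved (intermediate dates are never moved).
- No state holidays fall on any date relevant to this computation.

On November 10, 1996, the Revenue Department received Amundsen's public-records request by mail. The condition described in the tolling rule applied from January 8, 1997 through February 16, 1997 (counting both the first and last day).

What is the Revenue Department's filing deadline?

December 23, 1997

1 year after November 10, 1996 is November 10, 1997.
Service was by mail, adding 3 days: November 10, 1997 + 3 days = November 13, 1997.
From January 8, 1997 through February 16, 1997 inclusive is 40 days; tolling adds 40 days: November 13, 1997 + 40 days = December 23, 1997.
December 23, 1997 is a Tuesday and not a state holiday, so no extension applies.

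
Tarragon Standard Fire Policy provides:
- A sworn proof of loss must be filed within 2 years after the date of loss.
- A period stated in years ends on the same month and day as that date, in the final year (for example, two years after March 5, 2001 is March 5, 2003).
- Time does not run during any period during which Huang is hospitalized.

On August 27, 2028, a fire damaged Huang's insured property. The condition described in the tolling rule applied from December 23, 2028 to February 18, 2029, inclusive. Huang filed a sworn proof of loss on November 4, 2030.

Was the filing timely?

No

2 years after August 27, 2028 is August 27, 2030.
From December 23, 2028 through February 18, 2029 inclusive is 58 days; tolling adds 58 days: August 27, 2030 + 58 days = October 24, 2030.
The deadline is October 24, 2030; the filing on November 4, 2030 is after that date.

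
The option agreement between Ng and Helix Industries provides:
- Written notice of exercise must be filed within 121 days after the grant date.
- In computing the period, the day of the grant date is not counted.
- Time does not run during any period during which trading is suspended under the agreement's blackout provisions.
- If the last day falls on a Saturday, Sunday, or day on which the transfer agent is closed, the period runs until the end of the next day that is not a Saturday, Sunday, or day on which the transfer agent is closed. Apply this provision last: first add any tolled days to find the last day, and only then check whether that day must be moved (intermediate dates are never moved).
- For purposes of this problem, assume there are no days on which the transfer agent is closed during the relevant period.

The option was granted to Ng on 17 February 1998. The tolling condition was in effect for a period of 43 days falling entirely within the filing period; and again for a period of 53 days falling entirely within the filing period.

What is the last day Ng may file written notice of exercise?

September 22, 1998

121 days after 17 February 1998 is June 18, 1998.
Tolling adds 43 days: June 18, 1998 + 43 days = July 31, 1998.
Tolling adds 53 days: July 31, 1998 + 53 days = September 22, 1998.
September 22, 1998 is a Tuesday and not a day on which the transfer agent is closed, so no extension applies.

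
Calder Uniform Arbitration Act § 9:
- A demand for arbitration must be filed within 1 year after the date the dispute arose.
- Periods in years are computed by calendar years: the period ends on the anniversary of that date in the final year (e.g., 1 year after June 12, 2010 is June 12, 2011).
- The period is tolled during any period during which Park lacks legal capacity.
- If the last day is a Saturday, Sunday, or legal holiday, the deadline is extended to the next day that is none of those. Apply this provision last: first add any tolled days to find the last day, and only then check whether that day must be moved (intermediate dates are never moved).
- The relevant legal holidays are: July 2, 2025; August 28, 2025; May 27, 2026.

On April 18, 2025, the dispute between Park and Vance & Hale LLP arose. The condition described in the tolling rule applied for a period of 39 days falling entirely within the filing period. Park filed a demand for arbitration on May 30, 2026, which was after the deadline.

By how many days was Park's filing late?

1 year after April 18, 2025 is April 18, 2026.
Tolling adds 39 days: April 18, 2026 + 39 days = May 27, 2026.
May 27, 2026 is a listed holiday. The next qualifying day is May 28, 2026.
The deadline is May 28, 2026; from May 28, 2026 to May 30, 2026 is 2 days.

2 days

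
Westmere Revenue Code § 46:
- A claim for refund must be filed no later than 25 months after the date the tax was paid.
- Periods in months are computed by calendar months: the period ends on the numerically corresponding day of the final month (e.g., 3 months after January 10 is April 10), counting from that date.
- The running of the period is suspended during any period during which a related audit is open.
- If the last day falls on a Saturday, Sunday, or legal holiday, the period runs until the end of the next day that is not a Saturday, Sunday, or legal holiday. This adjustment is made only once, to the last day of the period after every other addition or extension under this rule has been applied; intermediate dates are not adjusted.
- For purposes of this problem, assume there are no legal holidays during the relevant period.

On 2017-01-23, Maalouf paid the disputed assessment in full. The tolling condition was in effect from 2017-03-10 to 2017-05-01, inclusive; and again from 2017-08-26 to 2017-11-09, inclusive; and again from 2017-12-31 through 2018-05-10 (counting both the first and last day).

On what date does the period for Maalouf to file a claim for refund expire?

25 months after 2017-01-23 is February 23, 2019.
From March 10, 2017 through May 1, 2017 inclusive is 53 days; tolling adds 53 days: February 23, 2019 + 53 days = April 17, 2019.
From August 26, 2017 through November 9, 2017 inclusive is 76 days; tolling adds 76 days: April 17, 2019 + 76 days = July 2, 2019.
From December 31, 2017 through May 10, 2018 inclusive is 131 days; tolling adds 131 days: July 2, 2019 + 131 days = November 10, 2019.
November 10, 2019 is Sunday. The next qualifying day is November 11, 2019.

November 11, 2019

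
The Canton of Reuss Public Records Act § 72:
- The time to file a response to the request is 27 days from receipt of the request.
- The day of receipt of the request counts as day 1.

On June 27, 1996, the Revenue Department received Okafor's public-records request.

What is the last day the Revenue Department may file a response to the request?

Counting June 27, 1996 as day 1, day 27 is July 23, 1996.

July 23, 1996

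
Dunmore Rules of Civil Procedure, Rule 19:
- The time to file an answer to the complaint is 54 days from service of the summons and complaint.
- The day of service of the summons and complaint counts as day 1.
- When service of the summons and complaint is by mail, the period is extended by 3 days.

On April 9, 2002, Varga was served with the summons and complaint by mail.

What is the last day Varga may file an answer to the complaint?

June 4, 2002

Counting April 9, 2002 as day 1, day 54 is June 1, 2002.
Service was by mail, adding 3 days: June 1, 2002 + 3 days = June 4, 2002.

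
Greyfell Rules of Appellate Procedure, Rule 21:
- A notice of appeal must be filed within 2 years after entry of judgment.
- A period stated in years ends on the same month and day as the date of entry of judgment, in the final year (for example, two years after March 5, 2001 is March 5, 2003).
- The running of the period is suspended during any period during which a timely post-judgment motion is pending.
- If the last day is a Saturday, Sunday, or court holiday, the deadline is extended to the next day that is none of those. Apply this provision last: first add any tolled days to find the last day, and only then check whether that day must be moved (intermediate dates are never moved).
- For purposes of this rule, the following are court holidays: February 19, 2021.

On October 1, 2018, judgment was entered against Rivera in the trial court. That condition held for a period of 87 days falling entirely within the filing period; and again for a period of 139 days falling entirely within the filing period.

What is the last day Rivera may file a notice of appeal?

May 17, 2021

2 years after October 1, 2018 is October 1, 2020.
Tolling adds 87 days: October 1, 2020 + 87 days = December 27, 2020.
Tolling adds 139 days: December 27, 2020 + 139 days = May 15, 2021.
May 15, 2021 is Saturday; May 16, 2021 is Sunday. The next qualifying day is May 17, 2021.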